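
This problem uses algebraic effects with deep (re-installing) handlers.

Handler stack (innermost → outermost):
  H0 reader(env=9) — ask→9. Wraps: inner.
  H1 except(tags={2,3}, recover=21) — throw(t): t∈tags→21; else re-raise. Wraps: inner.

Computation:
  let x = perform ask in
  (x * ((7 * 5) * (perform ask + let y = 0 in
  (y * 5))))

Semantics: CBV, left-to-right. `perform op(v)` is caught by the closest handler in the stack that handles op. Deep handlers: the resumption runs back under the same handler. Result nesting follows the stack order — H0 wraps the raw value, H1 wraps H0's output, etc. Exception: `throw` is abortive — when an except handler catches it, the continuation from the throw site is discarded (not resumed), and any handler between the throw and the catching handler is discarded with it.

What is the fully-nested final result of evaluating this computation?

Evaluation trace:
ask @ H0 ⇒ 9
ask @ H0 ⇒ 9
H0 returns 2835
H1 returns 2835
= 2835

Answer: 2835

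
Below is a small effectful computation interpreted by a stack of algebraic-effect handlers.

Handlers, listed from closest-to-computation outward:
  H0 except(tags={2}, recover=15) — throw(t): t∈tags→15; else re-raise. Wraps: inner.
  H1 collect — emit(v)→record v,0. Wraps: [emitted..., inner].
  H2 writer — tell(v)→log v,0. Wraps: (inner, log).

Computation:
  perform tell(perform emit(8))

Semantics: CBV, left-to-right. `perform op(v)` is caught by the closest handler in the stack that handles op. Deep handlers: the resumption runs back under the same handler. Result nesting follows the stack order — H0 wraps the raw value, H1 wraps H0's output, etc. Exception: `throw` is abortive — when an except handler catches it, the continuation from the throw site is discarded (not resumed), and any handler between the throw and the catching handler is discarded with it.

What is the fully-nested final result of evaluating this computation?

Answer: ([8, 0], (0))

Evaluation trace:
emit(8) @ H1 ⇒ out+=8
tell(0) @ H2 ⇒ log+=0
H0 returns 0
H1 returns [8, 0]
H2 returns ([8, 0], (0))
= ([8, 0], (0))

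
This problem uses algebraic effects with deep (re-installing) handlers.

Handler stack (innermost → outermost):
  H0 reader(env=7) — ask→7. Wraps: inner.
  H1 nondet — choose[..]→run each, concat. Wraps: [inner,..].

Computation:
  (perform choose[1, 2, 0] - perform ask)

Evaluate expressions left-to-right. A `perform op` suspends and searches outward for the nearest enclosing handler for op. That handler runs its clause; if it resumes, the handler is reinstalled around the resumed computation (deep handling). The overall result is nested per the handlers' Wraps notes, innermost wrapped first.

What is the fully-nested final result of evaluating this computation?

Evaluation trace:
choose[1, 2, 0] @ H1
  branch[0] choose=1:
    ask @ H0 ⇒ 7
    H0 returns -6
    H1 returns [-6]
  branch[1] choose=2:
    ask @ H0 ⇒ 7
    H0 returns -5
    H1 returns [-5]
  branch[2] choose=0:
    ask @ H0 ⇒ 7
    H0 returns -7
    H1 returns [-7]
= [-6, -5, -7]

Answer: [-6, -5, -7]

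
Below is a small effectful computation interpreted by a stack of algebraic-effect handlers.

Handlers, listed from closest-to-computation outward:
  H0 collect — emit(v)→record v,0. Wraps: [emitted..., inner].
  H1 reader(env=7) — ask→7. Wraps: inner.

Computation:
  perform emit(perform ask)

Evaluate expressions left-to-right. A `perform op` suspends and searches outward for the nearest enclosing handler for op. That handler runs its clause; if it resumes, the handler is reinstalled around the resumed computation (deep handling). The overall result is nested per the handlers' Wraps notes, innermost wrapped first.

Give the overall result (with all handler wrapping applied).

Working:
ask @ H1 ⇒ 7
emit(7) @ H0 ⇒ out+=7
H0 returns [7, 0]
H1 returns [7, 0]
= [7, 0]

Answer: [7, 0]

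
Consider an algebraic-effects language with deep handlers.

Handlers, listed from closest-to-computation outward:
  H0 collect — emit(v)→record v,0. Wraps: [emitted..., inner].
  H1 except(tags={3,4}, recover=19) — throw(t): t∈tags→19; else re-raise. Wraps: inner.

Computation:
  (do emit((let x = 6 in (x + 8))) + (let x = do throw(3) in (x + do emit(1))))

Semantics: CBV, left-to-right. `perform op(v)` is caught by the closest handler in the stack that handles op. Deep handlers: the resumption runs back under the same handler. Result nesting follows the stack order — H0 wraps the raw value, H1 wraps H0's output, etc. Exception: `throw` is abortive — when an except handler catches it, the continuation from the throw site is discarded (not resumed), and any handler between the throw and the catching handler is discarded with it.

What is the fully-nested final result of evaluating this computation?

Answer: 19

Evaluation trace:
emit(14) @ H0 ⇒ out+=14
throw(3) @ H1 caught ⇒ 19
= 19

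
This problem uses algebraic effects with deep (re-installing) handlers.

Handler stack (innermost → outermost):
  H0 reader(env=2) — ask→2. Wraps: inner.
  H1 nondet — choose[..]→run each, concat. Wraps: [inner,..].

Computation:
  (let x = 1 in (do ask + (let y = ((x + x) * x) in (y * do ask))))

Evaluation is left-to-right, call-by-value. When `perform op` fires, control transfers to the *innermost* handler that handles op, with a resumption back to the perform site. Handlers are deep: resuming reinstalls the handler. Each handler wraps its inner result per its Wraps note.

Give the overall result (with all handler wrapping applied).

Evaluation trace:
ask @ H0 ⇒ 2
ask @ H0 ⇒ 2
H0 returns 6
H1 returns [6]
= [6]

Answer: [6]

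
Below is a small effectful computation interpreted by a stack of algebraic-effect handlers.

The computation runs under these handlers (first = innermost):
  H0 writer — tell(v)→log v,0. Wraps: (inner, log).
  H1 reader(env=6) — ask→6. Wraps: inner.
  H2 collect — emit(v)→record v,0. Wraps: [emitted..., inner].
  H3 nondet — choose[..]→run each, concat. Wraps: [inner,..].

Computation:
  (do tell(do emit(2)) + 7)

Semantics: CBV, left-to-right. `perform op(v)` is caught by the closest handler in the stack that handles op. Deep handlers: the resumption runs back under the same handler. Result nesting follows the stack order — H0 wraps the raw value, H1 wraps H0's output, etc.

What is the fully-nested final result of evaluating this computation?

Working:
emit(2) @ H2 ⇒ out+=2
tell(0) @ H0 ⇒ log+=0
H0 returns (7, (0))
H1 returns (7, (0))
H2 returns [2, (7, (0))]
H3 returns [[2, (7, (0))]]
= [[2, (7, (0))]]

Answer: [[2, (7, (0))]]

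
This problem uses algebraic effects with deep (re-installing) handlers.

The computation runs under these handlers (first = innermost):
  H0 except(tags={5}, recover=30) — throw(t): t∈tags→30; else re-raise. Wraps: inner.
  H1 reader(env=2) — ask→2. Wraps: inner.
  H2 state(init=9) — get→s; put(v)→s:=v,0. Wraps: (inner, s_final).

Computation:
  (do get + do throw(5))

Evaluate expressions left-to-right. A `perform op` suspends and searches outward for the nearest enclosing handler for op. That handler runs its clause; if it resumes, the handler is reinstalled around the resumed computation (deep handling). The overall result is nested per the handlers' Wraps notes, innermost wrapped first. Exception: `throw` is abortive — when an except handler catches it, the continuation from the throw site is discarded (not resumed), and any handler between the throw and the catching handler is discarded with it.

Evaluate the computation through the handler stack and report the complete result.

Step-by-step:
get @ H2 ⇒ 9
throw(5) @ H0 caught ⇒ 30
H1 returns 30
H2 returns (30, 9)
= (30, 9)

Answer: (30, 9)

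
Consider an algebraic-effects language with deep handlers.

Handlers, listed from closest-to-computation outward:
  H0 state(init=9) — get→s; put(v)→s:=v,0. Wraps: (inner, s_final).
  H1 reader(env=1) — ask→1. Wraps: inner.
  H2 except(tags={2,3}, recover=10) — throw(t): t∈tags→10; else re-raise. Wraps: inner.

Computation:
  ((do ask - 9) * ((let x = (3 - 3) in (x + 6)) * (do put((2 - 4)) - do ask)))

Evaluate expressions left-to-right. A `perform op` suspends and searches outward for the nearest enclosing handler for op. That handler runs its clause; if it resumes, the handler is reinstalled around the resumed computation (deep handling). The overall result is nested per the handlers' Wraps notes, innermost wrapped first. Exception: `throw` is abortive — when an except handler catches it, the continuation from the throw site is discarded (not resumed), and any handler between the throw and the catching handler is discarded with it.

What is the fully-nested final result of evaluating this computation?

Step-by-step:
ask @ H1 ⇒ 1
put(-2) @ H0 ⇒ s:=-2
ask @ H1 ⇒ 1
H0 returns (48, -2)
H1 returns (48, -2)
H2 returns (48, -2)
= (48, -2)

Answer: (48, -2)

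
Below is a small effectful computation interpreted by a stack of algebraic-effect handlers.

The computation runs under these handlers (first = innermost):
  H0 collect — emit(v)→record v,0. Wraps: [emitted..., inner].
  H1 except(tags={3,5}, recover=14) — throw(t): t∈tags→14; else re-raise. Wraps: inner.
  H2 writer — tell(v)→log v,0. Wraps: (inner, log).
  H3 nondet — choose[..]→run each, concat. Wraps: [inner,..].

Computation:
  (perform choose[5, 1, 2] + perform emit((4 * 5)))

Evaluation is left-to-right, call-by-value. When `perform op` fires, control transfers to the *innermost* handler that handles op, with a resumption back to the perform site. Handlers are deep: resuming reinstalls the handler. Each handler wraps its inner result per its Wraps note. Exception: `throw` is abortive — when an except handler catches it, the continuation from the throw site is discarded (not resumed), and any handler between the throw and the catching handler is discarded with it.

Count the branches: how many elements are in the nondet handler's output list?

Evaluation trace:
choose[5, 1, 2] @ H3
  branch[0] choose=5:
    emit(20) @ H0 ⇒ out+=20
    H0 returns [20, 5]
    H1 returns [20, 5]
    H2 returns ([20, 5], ())
    H3 returns [([20, 5], ())]
  branch[1] choose=1:
    emit(20) @ H0 ⇒ out+=20
    H0 returns [20, 1]
    H1 returns [20, 1]
    H2 returns ([20, 1], ())
    H3 returns [([20, 1], ())]
  branch[2] choose=2:
    emit(20) @ H0 ⇒ out+=20
    H0 returns [20, 2]
    H1 returns [20, 2]
    H2 returns ([20, 2], ())
    H3 returns [([20, 2], ())]
= [([20, 5], ()), ([20, 1], ()), ([20, 2], ())]

Answer: 3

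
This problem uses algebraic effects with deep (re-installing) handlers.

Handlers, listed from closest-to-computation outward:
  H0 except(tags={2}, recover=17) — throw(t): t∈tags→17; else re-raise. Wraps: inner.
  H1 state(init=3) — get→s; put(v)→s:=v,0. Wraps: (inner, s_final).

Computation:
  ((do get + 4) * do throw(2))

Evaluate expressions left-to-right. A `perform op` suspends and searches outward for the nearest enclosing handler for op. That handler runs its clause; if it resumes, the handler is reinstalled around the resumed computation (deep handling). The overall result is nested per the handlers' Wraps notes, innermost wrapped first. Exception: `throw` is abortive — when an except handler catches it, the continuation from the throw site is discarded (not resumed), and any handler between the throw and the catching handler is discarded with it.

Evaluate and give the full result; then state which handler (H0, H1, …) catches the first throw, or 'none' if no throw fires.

Evaluation trace:
get @ H1 ⇒ 3
throw(2) @ H0 caught ⇒ 17
H1 returns (17, 3)
= (17, 3)

Answer: (17, 3) ; first throw caught by: H0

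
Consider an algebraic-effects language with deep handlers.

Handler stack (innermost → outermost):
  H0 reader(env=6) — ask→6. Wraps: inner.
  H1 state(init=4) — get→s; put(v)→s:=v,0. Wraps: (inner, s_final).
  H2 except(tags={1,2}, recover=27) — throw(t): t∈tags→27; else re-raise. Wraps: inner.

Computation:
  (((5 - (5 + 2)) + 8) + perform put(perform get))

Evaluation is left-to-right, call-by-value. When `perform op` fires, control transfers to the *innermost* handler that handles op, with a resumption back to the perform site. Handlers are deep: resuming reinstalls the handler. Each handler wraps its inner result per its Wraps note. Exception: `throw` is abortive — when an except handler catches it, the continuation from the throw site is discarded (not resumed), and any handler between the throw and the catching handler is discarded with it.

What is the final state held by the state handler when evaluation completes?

Answer: 4

Step-by-step:
get @ H1 ⇒ 4
put(4) @ H1 ⇒ s:=4
H0 returns 6
H1 returns (6, 4)
H2 returns (6, 4)
= (6, 4)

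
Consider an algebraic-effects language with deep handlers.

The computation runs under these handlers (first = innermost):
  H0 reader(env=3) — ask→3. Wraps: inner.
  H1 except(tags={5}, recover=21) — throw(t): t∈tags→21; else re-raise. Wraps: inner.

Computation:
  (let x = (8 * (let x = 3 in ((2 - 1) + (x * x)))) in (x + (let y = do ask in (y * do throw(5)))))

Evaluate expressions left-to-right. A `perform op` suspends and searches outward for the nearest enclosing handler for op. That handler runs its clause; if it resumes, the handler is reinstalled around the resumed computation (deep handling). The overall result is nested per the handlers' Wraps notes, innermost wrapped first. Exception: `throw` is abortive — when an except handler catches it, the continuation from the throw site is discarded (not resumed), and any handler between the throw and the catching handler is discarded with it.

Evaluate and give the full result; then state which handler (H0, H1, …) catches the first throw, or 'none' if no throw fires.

Evaluation trace:
ask @ H0 ⇒ 3
throw(5) @ H1 caught ⇒ 21
= 21

Answer: 21 ; first throw caught by: H1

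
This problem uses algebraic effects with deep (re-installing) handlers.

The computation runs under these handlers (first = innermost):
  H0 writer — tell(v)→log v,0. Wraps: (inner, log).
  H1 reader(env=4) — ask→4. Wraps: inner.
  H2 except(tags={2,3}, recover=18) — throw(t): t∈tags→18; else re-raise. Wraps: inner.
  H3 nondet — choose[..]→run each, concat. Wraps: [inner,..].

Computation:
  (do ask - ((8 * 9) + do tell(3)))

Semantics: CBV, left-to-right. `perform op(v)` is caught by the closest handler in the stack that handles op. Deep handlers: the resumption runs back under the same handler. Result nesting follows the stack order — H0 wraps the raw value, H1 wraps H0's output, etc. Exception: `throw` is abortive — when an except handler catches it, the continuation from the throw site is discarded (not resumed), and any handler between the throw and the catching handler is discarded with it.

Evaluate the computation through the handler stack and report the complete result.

Answer: [(-68, (3))]

Step-by-step:
ask @ H1 ⇒ 4
tell(3) @ H0 ⇒ log+=3
H0 returns (-68, (3))
H1 returns (-68, (3))
H2 returns (-68, (3))
H3 returns [(-68, (3))]
= [(-68, (3))]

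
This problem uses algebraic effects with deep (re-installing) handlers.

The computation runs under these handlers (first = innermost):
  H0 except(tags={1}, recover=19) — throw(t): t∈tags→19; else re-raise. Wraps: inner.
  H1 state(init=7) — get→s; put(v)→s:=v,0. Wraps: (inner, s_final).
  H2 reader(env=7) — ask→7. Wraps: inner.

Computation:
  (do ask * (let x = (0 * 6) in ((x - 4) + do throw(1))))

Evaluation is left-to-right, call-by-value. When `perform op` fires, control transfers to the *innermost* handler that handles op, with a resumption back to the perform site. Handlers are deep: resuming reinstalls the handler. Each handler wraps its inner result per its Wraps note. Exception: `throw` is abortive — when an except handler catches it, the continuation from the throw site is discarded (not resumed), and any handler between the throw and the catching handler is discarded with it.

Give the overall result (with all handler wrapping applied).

Working:
ask @ H2 ⇒ 7
throw(1) @ H0 caught ⇒ 19
H1 returns (19, 7)
H2 returns (19, 7)
= (19, 7)

Answer: (19, 7)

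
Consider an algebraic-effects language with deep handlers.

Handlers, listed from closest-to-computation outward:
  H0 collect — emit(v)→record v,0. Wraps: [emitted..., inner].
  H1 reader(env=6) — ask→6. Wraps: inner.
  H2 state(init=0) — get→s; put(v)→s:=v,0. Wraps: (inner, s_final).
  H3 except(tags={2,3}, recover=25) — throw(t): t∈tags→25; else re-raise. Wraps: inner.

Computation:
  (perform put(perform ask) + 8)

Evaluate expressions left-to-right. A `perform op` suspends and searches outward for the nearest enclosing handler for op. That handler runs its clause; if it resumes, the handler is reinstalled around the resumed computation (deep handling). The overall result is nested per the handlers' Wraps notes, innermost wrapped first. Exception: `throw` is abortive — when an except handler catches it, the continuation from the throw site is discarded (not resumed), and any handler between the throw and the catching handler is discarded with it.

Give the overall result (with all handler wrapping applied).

Evaluation trace:
ask @ H1 ⇒ 6
put(6) @ H2 ⇒ s:=6
H0 returns [8]
H1 returns [8]
H2 returns ([8], 6)
H3 returns ([8], 6)
= ([8], 6)

Answer: ([8], 6)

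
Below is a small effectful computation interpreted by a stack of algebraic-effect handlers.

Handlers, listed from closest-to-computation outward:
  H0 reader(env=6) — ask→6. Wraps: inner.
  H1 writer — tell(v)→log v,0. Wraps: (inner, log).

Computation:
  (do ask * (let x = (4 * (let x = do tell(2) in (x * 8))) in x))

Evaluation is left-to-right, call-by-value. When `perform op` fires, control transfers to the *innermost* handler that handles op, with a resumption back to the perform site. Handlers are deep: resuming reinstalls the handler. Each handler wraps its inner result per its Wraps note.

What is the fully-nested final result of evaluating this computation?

Evaluation trace:
ask @ H0 ⇒ 6
tell(2) @ H1 ⇒ log+=2
H0 returns 0
H1 returns (0, (2))
= (0, (2))

Answer: (0, (2))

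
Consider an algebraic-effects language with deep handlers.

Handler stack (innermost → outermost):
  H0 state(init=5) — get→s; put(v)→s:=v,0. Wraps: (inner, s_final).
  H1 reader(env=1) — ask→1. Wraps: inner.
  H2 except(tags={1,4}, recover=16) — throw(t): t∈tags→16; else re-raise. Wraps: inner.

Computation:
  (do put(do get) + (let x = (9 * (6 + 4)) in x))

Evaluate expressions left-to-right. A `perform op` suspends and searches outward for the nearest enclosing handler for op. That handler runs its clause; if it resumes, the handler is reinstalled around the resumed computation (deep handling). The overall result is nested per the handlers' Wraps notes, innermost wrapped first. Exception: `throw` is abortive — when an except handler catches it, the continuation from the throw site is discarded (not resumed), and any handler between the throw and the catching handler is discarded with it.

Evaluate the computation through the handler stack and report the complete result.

Answer: (90, 5)

Step-by-step:
get @ H0 ⇒ 5
put(5) @ H0 ⇒ s:=5
H0 returns (90, 5)
H1 returns (90, 5)
H2 returns (90, 5)
= (90, 5)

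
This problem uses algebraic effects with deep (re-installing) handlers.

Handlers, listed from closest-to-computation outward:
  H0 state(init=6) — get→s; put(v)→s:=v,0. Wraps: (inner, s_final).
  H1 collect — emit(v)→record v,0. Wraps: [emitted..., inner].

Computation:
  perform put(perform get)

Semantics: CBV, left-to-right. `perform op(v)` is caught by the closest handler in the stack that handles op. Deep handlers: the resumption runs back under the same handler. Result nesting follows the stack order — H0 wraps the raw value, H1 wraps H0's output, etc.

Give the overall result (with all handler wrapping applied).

Answer: [(0, 6)]

Evaluation trace:
get @ H0 ⇒ 6
put(6) @ H0 ⇒ s:=6
H0 returns (0, 6)
H1 returns [(0, 6)]
= [(0, 6)]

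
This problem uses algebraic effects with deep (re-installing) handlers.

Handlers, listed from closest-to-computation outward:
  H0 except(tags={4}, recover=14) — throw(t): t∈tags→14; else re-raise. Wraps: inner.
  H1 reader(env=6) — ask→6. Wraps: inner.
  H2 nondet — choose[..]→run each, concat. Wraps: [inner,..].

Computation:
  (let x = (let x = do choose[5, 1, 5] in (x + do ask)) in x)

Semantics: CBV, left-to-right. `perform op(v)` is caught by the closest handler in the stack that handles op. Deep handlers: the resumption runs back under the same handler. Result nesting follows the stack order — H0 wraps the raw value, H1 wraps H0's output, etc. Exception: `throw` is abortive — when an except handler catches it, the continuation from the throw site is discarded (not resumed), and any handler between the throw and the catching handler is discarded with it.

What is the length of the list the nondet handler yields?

Evaluation trace:
choose[5, 1, 5] @ H2
  branch[0] choose=5:
    ask @ H1 ⇒ 6
    H0 returns 11
    H1 returns 11
    H2 returns [11]
  branch[1] choose=1:
    ask @ H1 ⇒ 6
    H0 returns 7
    H1 returns 7
    H2 returns [7]
  branch[2] choose=5:
    ask @ H1 ⇒ 6
    H0 returns 11
    H1 returns 11
    H2 returns [11]
= [11, 7, 11]

Answer: 3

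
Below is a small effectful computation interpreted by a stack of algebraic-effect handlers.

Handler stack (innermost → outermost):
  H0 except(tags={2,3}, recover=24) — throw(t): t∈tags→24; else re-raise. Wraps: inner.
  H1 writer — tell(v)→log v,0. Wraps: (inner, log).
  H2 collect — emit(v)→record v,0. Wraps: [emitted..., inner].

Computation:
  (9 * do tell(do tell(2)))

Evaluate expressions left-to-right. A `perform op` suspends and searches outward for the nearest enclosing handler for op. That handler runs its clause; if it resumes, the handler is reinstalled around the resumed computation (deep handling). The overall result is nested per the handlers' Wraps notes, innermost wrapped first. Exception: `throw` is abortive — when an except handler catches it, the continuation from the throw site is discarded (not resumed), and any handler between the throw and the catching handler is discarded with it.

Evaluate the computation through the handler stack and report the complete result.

Answer: [(0, (2, 0))]

Evaluation trace:
tell(2) @ H1 ⇒ log+=2
tell(0) @ H1 ⇒ log+=0
H0 returns 0
H1 returns (0, (2, 0))
H2 returns [(0, (2, 0))]
= [(0, (2, 0))]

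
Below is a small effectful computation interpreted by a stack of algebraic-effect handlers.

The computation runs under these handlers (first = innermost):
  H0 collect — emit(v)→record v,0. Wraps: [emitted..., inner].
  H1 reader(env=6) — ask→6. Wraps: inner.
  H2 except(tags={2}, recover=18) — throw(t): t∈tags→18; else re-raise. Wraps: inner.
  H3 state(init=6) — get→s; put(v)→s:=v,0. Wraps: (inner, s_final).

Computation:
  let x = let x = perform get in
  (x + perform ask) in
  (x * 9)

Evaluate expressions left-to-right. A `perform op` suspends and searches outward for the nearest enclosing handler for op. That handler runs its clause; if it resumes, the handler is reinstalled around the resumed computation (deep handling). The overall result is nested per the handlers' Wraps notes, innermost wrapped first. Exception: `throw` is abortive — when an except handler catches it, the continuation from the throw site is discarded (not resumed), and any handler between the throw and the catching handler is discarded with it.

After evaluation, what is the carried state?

Step-by-step:
get @ H3 ⇒ 6
ask @ H1 ⇒ 6
H0 returns [108]
H1 returns [108]
H2 returns [108]
H3 returns ([108], 6)
= ([108], 6)

Answer: 6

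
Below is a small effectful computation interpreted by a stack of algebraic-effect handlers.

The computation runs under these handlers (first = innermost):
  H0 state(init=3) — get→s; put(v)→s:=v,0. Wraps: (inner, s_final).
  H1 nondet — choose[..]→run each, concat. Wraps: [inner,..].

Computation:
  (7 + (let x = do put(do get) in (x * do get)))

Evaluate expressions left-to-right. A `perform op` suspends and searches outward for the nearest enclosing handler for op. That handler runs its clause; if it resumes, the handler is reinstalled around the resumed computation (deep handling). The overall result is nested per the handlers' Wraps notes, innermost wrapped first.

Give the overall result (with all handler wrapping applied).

Answer: [(7, 3)]

Working:
get @ H0 ⇒ 3
put(3) @ H0 ⇒ s:=3
get @ H0 ⇒ 3
H0 returns (7, 3)
H1 returns [(7, 3)]
= [(7, 3)]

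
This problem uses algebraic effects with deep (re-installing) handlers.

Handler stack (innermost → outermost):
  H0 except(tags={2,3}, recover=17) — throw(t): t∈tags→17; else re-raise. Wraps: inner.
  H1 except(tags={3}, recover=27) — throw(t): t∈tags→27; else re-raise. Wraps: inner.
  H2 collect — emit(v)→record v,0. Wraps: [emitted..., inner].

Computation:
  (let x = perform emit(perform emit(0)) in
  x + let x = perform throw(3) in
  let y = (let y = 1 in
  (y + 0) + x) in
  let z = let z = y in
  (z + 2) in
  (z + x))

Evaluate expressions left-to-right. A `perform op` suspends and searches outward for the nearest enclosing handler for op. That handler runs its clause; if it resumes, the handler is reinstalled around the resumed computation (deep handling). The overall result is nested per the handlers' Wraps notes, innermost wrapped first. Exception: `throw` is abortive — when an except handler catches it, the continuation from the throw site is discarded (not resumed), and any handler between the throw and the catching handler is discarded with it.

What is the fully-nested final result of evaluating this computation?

Answer: [0, 0, 17]

Working:
emit(0) @ H2 ⇒ out+=0
emit(0) @ H2 ⇒ out+=0
throw(3) @ H0 caught ⇒ 17
H1 returns 17
H2 returns [0, 0, 17]
= [0, 0, 17]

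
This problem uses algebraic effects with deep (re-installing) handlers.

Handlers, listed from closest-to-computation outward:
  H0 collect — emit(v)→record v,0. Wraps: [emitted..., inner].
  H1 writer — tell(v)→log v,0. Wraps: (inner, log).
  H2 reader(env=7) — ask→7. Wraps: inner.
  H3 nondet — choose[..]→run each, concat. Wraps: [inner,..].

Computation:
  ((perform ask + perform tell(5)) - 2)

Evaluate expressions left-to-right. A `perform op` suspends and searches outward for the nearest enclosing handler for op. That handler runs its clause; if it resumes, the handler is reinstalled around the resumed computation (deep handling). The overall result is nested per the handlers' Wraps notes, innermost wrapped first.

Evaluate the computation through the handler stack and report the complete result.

Evaluation trace:
ask @ H2 ⇒ 7
tell(5) @ H1 ⇒ log+=5
H0 returns [5]
H1 returns ([5], (5))
H2 returns ([5], (5))
H3 returns [([5], (5))]
= [([5], (5))]

Answer: [([5], (5))]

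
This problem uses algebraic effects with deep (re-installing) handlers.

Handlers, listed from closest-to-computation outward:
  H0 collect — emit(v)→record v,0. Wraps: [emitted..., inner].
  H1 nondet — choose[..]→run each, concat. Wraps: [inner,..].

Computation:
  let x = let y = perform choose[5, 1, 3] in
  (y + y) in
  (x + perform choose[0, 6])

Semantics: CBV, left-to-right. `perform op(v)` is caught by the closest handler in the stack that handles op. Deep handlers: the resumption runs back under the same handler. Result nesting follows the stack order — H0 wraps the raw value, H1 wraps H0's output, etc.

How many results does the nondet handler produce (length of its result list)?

Answer: 6

Working:
choose[5, 1, 3] @ H1
  branch[0] choose=5:
    choose[0, 6] @ H1
      branch[0] choose=0:
        H0 returns [10]
        H1 returns [[10]]
      branch[1] choose=6:
        H0 returns [16]
        H1 returns [[16]]
  branch[1] choose=1:
    choose[0, 6] @ H1
      branch[0] choose=0:
        H0 returns [2]
        H1 returns [[2]]
      branch[1] choose=6:
        H0 returns [8]
        H1 returns [[8]]
  branch[2] choose=3:
    choose[0, 6] @ H1
      branch[0] choose=0:
        H0 returns [6]
        H1 returns [[6]]
      branch[1] choose=6:
        H0 returns [12]
        H1 returns [[12]]
= [[10], [16], [2], [8], [6], [12]]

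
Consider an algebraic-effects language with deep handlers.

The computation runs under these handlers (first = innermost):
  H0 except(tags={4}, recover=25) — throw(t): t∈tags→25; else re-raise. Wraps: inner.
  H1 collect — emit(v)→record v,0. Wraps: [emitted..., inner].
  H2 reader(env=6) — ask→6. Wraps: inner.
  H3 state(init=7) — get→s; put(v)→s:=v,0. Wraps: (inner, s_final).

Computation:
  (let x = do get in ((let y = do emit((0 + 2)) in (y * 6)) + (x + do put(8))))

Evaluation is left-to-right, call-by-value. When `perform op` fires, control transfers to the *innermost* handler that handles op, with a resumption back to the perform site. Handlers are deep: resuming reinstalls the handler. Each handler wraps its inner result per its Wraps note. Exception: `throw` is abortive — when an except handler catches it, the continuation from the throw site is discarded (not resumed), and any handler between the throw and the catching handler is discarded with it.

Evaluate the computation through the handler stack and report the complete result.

Answer: ([2, 7], 8)

Step-by-step:
get @ H3 ⇒ 7
emit(2) @ H1 ⇒ out+=2
put(8) @ H3 ⇒ s:=8
H0 returns 7
H1 returns [2, 7]
H2 returns [2, 7]
H3 returns ([2, 7], 8)
= ([2, 7], 8)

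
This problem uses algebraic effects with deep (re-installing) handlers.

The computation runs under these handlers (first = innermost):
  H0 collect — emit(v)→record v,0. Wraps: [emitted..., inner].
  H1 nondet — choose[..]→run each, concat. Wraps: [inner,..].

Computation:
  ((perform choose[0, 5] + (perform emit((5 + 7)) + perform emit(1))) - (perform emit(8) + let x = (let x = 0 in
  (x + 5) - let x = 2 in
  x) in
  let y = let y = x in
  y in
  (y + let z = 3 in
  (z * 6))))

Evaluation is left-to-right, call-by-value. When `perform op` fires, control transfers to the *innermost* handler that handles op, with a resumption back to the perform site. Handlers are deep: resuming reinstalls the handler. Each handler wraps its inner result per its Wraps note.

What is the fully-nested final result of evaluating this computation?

Answer: [[12, 1, 8, -21], [12, 1, 8, -16]]

Working:
choose[0, 5] @ H1
  branch[0] choose=0:
    emit(12) @ H0 ⇒ out+=12
    emit(1) @ H0 ⇒ out+=1
    emit(8) @ H0 ⇒ out+=8
    H0 returns [12, 1, 8, -21]
    H1 returns [[12, 1, 8, -21]]
  branch[1] choose=5:
    emit(12) @ H0 ⇒ out+=12
    emit(1) @ H0 ⇒ out+=1
    emit(8) @ H0 ⇒ out+=8
    H0 returns [12, 1, 8, -16]
    H1 returns [[12, 1, 8, -16]]
= [[12, 1, 8, -21], [12, 1, 8, -16]]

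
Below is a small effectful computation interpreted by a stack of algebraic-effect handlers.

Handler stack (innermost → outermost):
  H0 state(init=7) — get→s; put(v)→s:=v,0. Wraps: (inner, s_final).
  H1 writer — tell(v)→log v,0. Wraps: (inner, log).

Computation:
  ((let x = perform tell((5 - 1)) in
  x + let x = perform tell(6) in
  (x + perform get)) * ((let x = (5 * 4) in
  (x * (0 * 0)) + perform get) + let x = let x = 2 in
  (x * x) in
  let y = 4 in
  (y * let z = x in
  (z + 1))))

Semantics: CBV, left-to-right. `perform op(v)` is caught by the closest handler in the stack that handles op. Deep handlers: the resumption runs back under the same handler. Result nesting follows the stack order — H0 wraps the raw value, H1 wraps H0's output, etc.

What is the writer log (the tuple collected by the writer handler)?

Evaluation trace:
tell(4) @ H1 ⇒ log+=4
tell(6) @ H1 ⇒ log+=6
get @ H0 ⇒ 7
get @ H0 ⇒ 7
H0 returns (189, 7)
H1 returns ((189, 7), (4, 6))
= ((189, 7), (4, 6))

Answer: (4, 6)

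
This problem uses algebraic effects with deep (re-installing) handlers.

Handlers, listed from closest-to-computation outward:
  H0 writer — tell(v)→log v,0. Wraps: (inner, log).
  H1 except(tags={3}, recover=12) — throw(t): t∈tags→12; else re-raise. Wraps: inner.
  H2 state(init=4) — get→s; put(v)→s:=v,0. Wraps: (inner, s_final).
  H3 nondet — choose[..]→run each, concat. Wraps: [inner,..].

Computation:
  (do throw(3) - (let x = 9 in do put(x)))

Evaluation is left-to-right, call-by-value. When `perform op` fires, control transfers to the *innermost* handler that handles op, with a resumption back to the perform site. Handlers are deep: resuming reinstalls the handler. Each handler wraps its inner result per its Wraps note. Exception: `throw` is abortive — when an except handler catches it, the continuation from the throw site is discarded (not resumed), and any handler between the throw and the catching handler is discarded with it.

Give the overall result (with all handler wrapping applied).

Answer: [(12, 4)]

Evaluation trace:
throw(3) @ H1 caught ⇒ 12
H2 returns (12, 4)
H3 returns [(12, 4)]
= [(12, 4)]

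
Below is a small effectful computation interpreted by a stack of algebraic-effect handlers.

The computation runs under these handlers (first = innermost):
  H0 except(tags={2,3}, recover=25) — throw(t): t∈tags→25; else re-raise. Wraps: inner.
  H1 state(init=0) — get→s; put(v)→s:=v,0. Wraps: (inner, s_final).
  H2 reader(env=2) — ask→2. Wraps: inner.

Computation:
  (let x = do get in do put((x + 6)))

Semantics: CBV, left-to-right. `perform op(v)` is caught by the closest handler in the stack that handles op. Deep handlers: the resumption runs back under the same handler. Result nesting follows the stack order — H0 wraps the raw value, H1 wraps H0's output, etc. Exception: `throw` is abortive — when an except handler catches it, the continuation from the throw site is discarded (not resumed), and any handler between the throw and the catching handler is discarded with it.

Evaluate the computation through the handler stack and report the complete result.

Answer: (0, 6)

Evaluation trace:
get @ H1 ⇒ 0
put(6) @ H1 ⇒ s:=6
H0 returns 0
H1 returns (0, 6)
H2 returns (0, 6)
= (0, 6)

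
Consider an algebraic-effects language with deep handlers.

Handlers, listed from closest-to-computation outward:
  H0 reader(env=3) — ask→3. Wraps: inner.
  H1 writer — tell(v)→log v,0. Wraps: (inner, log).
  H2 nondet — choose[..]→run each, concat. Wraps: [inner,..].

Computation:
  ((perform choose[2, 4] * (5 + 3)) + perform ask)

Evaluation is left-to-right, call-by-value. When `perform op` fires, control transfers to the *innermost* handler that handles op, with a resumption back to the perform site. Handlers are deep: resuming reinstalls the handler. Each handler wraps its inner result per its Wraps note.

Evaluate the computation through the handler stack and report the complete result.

Answer: [(19, ()), (35, ())]

Working:
choose[2, 4] @ H2
  branch[0] choose=2:
    ask @ H0 ⇒ 3
    H0 returns 19
    H1 returns (19, ())
    H2 returns [(19, ())]
  branch[1] choose=4:
    ask @ H0 ⇒ 3
    H0 returns 35
    H1 returns (35, ())
    H2 returns [(35, ())]
= [(19, ()), (35, ())]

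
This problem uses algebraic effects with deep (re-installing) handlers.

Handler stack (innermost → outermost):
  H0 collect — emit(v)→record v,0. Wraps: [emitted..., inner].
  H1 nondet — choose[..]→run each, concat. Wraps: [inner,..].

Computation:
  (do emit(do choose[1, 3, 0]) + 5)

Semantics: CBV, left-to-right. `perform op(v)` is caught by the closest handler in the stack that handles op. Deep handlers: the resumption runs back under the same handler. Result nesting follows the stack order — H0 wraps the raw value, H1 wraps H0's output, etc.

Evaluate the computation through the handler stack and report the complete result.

Answer: [[1, 5], [3, 5], [0, 5]]

Step-by-step:
choose[1, 3, 0] @ H1
  branch[0] choose=1:
    emit(1) @ H0 ⇒ out+=1
    H0 returns [1, 5]
    H1 returns [[1, 5]]
  branch[1] choose=3:
    emit(3) @ H0 ⇒ out+=3
    H0 returns [3, 5]
    H1 returns [[3, 5]]
  branch[2] choose=0:
    emit(0) @ H0 ⇒ out+=0
    H0 returns [0, 5]
    H1 returns [[0, 5]]
= [[1, 5], [3, 5], [0, 5]]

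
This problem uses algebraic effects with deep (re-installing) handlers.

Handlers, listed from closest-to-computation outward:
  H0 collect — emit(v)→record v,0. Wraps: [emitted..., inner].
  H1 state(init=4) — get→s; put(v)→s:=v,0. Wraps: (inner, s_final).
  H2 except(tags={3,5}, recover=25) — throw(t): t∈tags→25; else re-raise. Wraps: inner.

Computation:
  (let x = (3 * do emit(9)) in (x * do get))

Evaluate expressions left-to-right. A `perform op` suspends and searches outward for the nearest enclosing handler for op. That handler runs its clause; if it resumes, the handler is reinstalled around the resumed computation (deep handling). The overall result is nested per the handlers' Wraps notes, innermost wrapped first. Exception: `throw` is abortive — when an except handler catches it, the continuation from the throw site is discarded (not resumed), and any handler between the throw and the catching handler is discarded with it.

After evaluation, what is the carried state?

Step-by-step:
emit(9) @ H0 ⇒ out+=9
get @ H1 ⇒ 4
H0 returns [9, 0]
H1 returns ([9, 0], 4)
H2 returns ([9, 0], 4)
= ([9, 0], 4)

Answer: 4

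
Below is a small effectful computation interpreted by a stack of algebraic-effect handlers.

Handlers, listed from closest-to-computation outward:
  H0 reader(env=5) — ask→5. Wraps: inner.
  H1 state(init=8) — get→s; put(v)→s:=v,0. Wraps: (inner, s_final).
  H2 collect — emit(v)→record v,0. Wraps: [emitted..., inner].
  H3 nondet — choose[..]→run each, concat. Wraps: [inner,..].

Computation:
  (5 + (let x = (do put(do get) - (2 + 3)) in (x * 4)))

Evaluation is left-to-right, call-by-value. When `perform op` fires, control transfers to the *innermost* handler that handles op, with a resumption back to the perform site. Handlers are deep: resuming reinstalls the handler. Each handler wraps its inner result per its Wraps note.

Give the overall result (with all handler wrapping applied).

Working:
get @ H1 ⇒ 8
put(8) @ H1 ⇒ s:=8
H0 returns -15
H1 returns (-15, 8)
H2 returns [(-15, 8)]
H3 returns [[(-15, 8)]]
= [[(-15, 8)]]

Answer: [[(-15, 8)]]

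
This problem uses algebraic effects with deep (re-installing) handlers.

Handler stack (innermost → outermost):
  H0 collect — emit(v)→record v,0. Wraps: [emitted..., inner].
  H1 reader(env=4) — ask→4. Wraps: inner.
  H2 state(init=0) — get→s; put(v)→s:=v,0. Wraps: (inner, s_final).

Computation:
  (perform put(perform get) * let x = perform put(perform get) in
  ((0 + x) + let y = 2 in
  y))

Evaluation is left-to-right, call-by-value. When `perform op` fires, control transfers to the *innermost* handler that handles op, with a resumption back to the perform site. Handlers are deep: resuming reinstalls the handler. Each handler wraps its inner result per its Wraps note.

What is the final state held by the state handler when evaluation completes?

Evaluation trace:
get @ H2 ⇒ 0
put(0) @ H2 ⇒ s:=0
get @ H2 ⇒ 0
put(0) @ H2 ⇒ s:=0
H0 returns [0]
H1 returns [0]
H2 returns ([0], 0)
= ([0], 0)

Answer: 0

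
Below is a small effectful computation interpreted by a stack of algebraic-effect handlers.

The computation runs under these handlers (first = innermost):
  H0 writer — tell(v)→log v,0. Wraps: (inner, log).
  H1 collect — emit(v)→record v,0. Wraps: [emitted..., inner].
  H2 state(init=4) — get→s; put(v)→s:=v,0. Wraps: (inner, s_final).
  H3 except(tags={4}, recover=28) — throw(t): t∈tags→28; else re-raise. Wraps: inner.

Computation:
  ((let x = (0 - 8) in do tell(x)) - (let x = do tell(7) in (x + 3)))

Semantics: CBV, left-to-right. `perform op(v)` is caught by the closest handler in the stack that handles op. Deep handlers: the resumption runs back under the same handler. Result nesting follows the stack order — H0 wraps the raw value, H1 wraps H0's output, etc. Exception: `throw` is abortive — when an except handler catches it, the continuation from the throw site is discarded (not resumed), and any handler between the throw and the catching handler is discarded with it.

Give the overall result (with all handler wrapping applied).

Answer: ([(-3, (-8, 7))], 4)

Evaluation trace:
tell(-8) @ H0 ⇒ log+=-8
tell(7) @ H0 ⇒ log+=7
H0 returns (-3, (-8, 7))
H1 returns [(-3, (-8, 7))]
H2 returns ([(-3, (-8, 7))], 4)
H3 returns ([(-3, (-8, 7))], 4)
= ([(-3, (-8, 7))], 4)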